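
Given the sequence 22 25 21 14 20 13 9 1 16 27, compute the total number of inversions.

30

Sweep left to right; for each value list the smaller values that follow it:
22 → 21, 14, 20, 13, 9, 1, 16 → 7
25 → 21, 14, 20, 13, 9, 1, 16 → 7
21 → 14, 20, 13, 9, 1, 16 → 6
14 → 13, 9, 1 → 3
20 → 13, 9, 1, 16 → 4
13 → 9, 1 → 2
9 → 1 → 1
1 → none → 0
16 → none → 0
27 → none → 0
Sum: 7 + 7 + 6 + 3 + 4 + 2 + 1 + 0 + 0 + 0 = 30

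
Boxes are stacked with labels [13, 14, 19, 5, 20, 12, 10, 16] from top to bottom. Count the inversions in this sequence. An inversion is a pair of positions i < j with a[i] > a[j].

14

Element-by-element contributions:
13: 3
14: 3
19: 4
5: 0
20: 3
12: 1
10: 0
16: 0
Sum: 3 + 3 + 4 + 0 + 3 + 1 + 0 + 0 = 14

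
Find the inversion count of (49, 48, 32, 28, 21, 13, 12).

21 inversions

Element-by-element contributions:
49: 6
48: 5
32: 4
28: 3
21: 2
13: 1
12: 0
Sum: 6 + 5 + 4 + 3 + 2 + 1 + 0 = 21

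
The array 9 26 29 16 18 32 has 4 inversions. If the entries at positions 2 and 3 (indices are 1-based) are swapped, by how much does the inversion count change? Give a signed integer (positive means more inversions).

+1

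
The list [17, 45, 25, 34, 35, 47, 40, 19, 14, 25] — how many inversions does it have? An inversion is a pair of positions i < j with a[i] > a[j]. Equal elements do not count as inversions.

Sweep left to right; for each value list the smaller values that follow it:
17 → 14 → 1
45 → 25, 34, 35, 40, 19, 14, 25 → 7
25 → 19, 14 → 2
34 → 19, 14, 25 → 3
35 → 19, 14, 25 → 3
47 → 40, 19, 14, 25 → 4
40 → 19, 14, 25 → 3
19 → 14 → 1
14 → none → 0
25 → none → 0
Sum: 1 + 7 + 2 + 3 + 3 + 4 + 3 + 1 + 0 + 0 = 24

24 out-of-order pairs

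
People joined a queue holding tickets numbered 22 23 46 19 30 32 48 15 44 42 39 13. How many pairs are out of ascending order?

32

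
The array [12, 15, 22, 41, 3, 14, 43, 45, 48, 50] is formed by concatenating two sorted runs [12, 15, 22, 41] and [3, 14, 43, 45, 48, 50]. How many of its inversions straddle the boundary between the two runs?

Cross-inversions: 7

For each element r of the right run, count left-run elements greater than r:
r = 3: 12, 15, 22, 41 → 4
r = 14: 15, 22, 41 → 3
r = 43: none → 0
r = 45: none → 0
r = 48: none → 0
r = 50: none → 0
Cross-inversions: 4 + 3 + 0 + 0 + 0 + 0 = 7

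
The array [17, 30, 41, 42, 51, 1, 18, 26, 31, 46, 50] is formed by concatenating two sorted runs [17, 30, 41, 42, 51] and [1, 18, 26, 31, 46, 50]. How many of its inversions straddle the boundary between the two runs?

18

Take each right-half value and tally the left-half values above it:
r = 1: 17, 30, 41, 42, 51 → 5
r = 18: 30, 41, 42, 51 → 4
r = 26: 30, 41, 42, 51 → 4
r = 31: 41, 42, 51 → 3
r = 46: 51 → 1
r = 50: 51 → 1
Cross-inversions: 5 + 4 + 4 + 3 + 1 + 1 = 18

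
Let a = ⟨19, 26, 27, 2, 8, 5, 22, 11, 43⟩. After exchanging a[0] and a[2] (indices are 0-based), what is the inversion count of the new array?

Positions 0 and 2 hold 19 and 27; after swapping, the array is [27, 26, 19, 2, 8, 5, 22, 11, 43].
Sweep left to right; for each value list the smaller values that follow it:
27: 7
26: 6
19: 4
2: 0
8: 1
5: 0
22: 1
11: 0
43: 0
Sum: 7 + 6 + 4 + 0 + 1 + 0 + 1 + 0 + 0 = 19

19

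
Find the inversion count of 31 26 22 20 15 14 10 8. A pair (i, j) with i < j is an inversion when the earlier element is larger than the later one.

28 out-of-order pairs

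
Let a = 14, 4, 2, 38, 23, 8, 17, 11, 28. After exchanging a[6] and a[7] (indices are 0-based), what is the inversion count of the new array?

Positions 6 and 7 hold 17 and 11; after swapping, the array is [14, 4, 2, 38, 23, 8, 11, 17, 28].
Sweep left to right; for each value list the smaller values that follow it:
14 → 4, 2, 8, 11 → 4
4 → 2 → 1
2 → none → 0
38 → 23, 8, 11, 17, 28 → 5
23 → 8, 11, 17 → 3
8 → none → 0
11 → none → 0
17 → none → 0
28 → none → 0
Sum: 4 + 1 + 0 + 5 + 3 + 0 + 0 + 0 + 0 = 13

13 inversions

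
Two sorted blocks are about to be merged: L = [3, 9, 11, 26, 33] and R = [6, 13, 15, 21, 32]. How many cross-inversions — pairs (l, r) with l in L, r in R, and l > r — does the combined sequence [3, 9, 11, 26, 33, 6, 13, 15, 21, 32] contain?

For each element r of the right run, count left-run elements greater than r:
r = 6: 9, 11, 26, 33 → 4
r = 13: 26, 33 → 2
r = 15: 26, 33 → 2
r = 21: 26, 33 → 2
r = 32: 33 → 1
Cross-inversions: 4 + 2 + 2 + 2 + 1 = 11

11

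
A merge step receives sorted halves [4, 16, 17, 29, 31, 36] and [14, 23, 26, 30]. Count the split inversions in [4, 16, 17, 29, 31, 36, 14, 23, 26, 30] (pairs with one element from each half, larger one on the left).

Take each right-half value and tally the left-half values above it:
r = 14: 16, 17, 29, 31, 36 → 5
r = 23: 29, 31, 36 → 3
r = 26: 29, 31, 36 → 3
r = 30: 31, 36 → 2
Cross-inversions: 5 + 3 + 3 + 2 = 13

13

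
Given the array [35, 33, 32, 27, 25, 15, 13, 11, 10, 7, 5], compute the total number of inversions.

55 inversions

Count, for each position, how many later elements it exceeds:
35 → 33, 32, 27, 25, 15, 13, 11, 10, 7, 5 → 10
33 → 32, 27, 25, 15, 13, 11, 10, 7, 5 → 9
32 → 27, 25, 15, 13, 11, 10, 7, 5 → 8
27 → 25, 15, 13, 11, 10, 7, 5 → 7
25 → 15, 13, 11, 10, 7, 5 → 6
15 → 13, 11, 10, 7, 5 → 5
13 → 11, 10, 7, 5 → 4
11 → 10, 7, 5 → 3
10 → 7, 5 → 2
7 → 5 → 1
5 → none → 0
Sum: 10 + 9 + 8 + 7 + 6 + 5 + 4 + 3 + 2 + 1 + 0 = 55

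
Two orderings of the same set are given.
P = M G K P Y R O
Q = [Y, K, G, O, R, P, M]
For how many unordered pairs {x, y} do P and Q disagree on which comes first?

13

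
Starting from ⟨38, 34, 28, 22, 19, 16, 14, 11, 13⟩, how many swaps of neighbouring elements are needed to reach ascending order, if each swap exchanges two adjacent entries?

35 swaps

Each adjacent swap fixes exactly one inversion, so the minimum swap count equals the number of inversions.
Count inversions — for each element, later elements that are smaller:
38: 34, 28, 22, 19, 16, 14, 11, 13 → 8
34: 28, 22, 19, 16, 14, 11, 13 → 7
28: 22, 19, 16, 14, 11, 13 → 6
22: 19, 16, 14, 11, 13 → 5
19: 16, 14, 11, 13 → 4
16: 14, 11, 13 → 3
14: 11, 13 → 2
11: none → 0
13: none → 0
Total inversions: 8 + 7 + 6 + 5 + 4 + 3 + 2 + 0 + 0 = 35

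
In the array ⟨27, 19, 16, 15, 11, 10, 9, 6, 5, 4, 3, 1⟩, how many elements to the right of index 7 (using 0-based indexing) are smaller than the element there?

4 such elements

The element at index 7 is 6.
Elements after it: 5, 4, 3, 1
Those smaller than 6: 5, 4, 3, 1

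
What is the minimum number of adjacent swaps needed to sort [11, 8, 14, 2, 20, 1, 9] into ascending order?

12 swaps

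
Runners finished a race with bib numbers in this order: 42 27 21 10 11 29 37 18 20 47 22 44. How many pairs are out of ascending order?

27

Sweep left to right; for each value list the smaller values that follow it:
42 → 27, 21, 10, 11, 29, 37, 18, 20, 22 → 9
27 → 21, 10, 11, 18, 20, 22 → 6
21 → 10, 11, 18, 20 → 4
10 → none → 0
11 → none → 0
29 → 18, 20, 22 → 3
37 → 18, 20, 22 → 3
18 → none → 0
20 → none → 0
47 → 22, 44 → 2
22 → none → 0
44 → none → 0
Sum: 9 + 6 + 4 + 0 + 0 + 3 + 3 + 0 + 0 + 2 + 0 + 0 = 27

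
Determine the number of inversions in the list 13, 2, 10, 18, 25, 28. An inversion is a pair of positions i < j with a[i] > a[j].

2 out-of-order pairs

Element-by-element contributions:
13: 2
2: 0
10: 0
18: 0
25: 0
28: 0
Sum: 2 + 0 + 0 + 0 + 0 + 0 = 2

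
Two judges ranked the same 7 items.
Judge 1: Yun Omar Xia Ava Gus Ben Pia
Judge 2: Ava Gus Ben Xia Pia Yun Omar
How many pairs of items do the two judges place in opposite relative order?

13

Assign each item its position (1..7) in the first ordering, then rewrite the second ordering as that position sequence:
positions: Yun→1, Omar→2, Xia→3, Ava→4, Gus→5, Ben→6, Pia→7
second ordering as positions: [4, 5, 6, 3, 7, 1, 2]
Discordant pairs = inversions in this position sequence.
4: 3, 1, 2 → 3
5: 3, 1, 2 → 3
6: 3, 1, 2 → 3
3: 1, 2 → 2
7: 1, 2 → 2
1: 0
2: 0
Total: 3 + 3 + 3 + 2 + 2 + 0 + 0 = 13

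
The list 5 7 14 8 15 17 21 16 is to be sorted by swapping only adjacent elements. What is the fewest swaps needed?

3 swaps

Each adjacent swap fixes exactly one inversion, so the minimum swap count equals the number of inversions.
Count inversions — for each element, later elements that are smaller:
5: none → 0
7: none → 0
14: 8 → 1
8: none → 0
15: none → 0
17: 16 → 1
21: 16 → 1
16: none → 0
Total inversions: 0 + 0 + 1 + 0 + 0 + 1 + 1 + 0 = 3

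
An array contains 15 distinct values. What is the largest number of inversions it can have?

A reversed (strictly descending) arrangement makes every pair an inversion, giving C(15, 2) inversions.
C(15, 2) = 15·14/2 = 105

105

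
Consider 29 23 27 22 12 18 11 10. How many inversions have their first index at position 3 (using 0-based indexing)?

The element at index 3 is 22.
Elements after it: 12, 18, 11, 10
Those smaller than 22: 12, 18, 11, 10

4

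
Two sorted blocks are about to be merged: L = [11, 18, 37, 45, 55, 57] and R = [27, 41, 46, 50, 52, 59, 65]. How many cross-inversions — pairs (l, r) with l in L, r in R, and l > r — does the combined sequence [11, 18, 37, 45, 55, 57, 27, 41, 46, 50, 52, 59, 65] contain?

13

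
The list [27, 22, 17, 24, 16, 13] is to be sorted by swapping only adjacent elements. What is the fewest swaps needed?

Each adjacent swap fixes exactly one inversion, so the minimum swap count equals the number of inversions.
Count inversions — for each element, later elements that are smaller:
27: 22, 17, 24, 16, 13 → 5
22: 17, 16, 13 → 3
17: 16, 13 → 2
24: 16, 13 → 2
16: 13 → 1
13: none → 0
Total inversions: 5 + 3 + 2 + 2 + 1 + 0 = 13

13 swaps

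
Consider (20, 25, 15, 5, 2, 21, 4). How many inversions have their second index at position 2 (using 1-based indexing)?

The element at index 2 is 25.
Elements before it: 20
None of them are larger than 25.

0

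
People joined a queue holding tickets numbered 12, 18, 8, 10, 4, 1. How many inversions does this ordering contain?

Inversions: 13

For each element, count later entries that are smaller:
12: 4
18: 4
8: 2
10: 2
4: 1
1: 0
Sum: 4 + 4 + 2 + 2 + 1 + 0 = 13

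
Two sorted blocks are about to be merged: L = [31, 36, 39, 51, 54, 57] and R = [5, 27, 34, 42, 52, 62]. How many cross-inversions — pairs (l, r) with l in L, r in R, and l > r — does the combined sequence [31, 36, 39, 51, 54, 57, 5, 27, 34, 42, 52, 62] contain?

22

For each element r of the right run, count left-run elements greater than r:
r = 5: 31, 36, 39, 51, 54, 57 → 6
r = 27: 31, 36, 39, 51, 54, 57 → 6
r = 34: 36, 39, 51, 54, 57 → 5
r = 42: 51, 54, 57 → 3
r = 52: 54, 57 → 2
r = 62: none → 0
Cross-inversions: 6 + 6 + 5 + 3 + 2 + 0 = 22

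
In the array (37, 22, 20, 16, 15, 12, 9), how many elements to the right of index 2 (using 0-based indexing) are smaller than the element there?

The element at index 2 is 20.
Elements after it: 16, 15, 12, 9
Those smaller than 20: 16, 15, 12, 9

4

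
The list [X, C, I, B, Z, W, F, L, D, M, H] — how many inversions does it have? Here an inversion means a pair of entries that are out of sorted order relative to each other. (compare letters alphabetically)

Sweep left to right; for each value list the smaller values that follow it:
X: 9
C: 1
I: 4
B: 0
Z: 6
W: 5
F: 1
L: 2
D: 0
M: 1
H: 0
Sum: 9 + 1 + 4 + 0 + 6 + 5 + 1 + 2 + 0 + 1 + 0 = 29

29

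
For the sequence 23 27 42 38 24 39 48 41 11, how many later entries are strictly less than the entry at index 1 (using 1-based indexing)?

1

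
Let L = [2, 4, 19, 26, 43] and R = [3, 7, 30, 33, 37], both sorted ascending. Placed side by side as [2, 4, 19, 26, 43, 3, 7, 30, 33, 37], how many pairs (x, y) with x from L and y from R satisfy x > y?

For each element r of the right run, count left-run elements greater than r:
r = 3: 4, 19, 26, 43 → 4
r = 7: 19, 26, 43 → 3
r = 30: 43 → 1
r = 33: 43 → 1
r = 37: 43 → 1
Cross-inversions: 4 + 3 + 1 + 1 + 1 = 10

10 cross-inversions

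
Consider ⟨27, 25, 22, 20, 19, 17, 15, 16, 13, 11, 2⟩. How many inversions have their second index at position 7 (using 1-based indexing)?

The element at index 7 is 15.
Elements before it: 27, 25, 22, 20, 19, 17
Those larger than 15: 27, 25, 22, 20, 19, 17

6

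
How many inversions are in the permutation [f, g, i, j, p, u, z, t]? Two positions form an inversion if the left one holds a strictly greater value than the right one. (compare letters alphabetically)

Element-by-element contributions:
f: 0
g: 0
i: 0
j: 0
p: 0
u: 1
z: 1
t: 0
Sum: 0 + 0 + 0 + 0 + 0 + 1 + 1 + 0 = 2

Inversions: 2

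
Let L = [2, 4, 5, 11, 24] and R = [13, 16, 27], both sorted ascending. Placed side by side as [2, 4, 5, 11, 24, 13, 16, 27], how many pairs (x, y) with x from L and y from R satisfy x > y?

2

Count, for every r in R, how many entries of L exceed r:
r = 13: 24 → 1
r = 16: 24 → 1
r = 27: none → 0
Cross-inversions: 1 + 1 + 0 = 2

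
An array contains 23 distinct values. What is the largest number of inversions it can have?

253

A reversed (strictly descending) arrangement makes every pair an inversion, giving C(23, 2) inversions.
C(23, 2) = 23·22/2 = 253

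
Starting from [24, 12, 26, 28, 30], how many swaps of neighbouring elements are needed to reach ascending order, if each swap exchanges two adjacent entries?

Each adjacent swap fixes exactly one inversion, so the minimum swap count equals the number of inversions.
Count inversions — for each element, later elements that are smaller:
24: 12 → 1
12: none → 0
26: none → 0
28: none → 0
30: none → 0
Total inversions: 1 + 0 + 0 + 0 + 0 = 1

Adjacent swaps: 1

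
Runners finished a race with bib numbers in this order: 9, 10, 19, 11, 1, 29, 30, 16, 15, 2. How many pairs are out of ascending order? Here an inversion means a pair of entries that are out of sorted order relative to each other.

20

For each element, count later entries that are smaller:
9 → 1, 2 → 2
10 → 1, 2 → 2
19 → 11, 1, 16, 15, 2 → 5
11 → 1, 2 → 2
1 → none → 0
29 → 16, 15, 2 → 3
30 → 16, 15, 2 → 3
16 → 15, 2 → 2
15 → 2 → 1
2 → none → 0
Sum: 2 + 2 + 5 + 2 + 0 + 3 + 3 + 2 + 1 + 0 = 20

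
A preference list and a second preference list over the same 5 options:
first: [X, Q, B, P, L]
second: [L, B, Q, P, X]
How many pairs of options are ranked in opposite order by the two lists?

Assign each item its position (1..5) in the first ordering, then rewrite the second ordering as that position sequence:
positions: X→1, Q→2, B→3, P→4, L→5
second ordering as positions: [5, 3, 2, 4, 1]
Discordant pairs = inversions in this position sequence.
5: 3, 2, 4, 1 → 4
3: 2, 1 → 2
2: 1 → 1
4: 1 → 1
1: 0
Total: 4 + 2 + 1 + 1 + 0 = 8

There are 8 pairs.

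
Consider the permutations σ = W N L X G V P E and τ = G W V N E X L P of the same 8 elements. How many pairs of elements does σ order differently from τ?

11

Assign each item its position (1..8) in the first ordering, then rewrite the second ordering as that position sequence:
positions: W→1, N→2, L→3, X→4, G→5, V→6, P→7, E→8
second ordering as positions: [5, 1, 6, 2, 8, 4, 3, 7]
Discordant pairs = inversions in this position sequence.
5: 1, 2, 4, 3 → 4
1: 0
6: 2, 4, 3 → 3
2: 0
8: 4, 3, 7 → 3
4: 3 → 1
3: 0
7: 0
Total: 4 + 0 + 3 + 0 + 3 + 1 + 0 + 0 = 11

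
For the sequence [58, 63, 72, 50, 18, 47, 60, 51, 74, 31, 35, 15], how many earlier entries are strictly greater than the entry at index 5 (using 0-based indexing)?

The element at index 5 is 47.
Elements before it: 58, 63, 72, 50, 18
Those larger than 47: 58, 63, 72, 50

4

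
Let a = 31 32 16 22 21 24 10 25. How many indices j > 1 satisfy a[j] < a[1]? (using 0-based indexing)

The element at index 1 is 32.
Elements after it: 16, 22, 21, 24, 10, 25
Those smaller than 32: 16, 22, 21, 24, 10, 25

6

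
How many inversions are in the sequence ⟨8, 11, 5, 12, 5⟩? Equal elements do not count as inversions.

5

Out-of-order index pairs (0-indexed):
(0,2): 8 > 5
(0,4): 8 > 5
(1,2): 11 > 5
(1,4): 11 > 5
(3,4): 12 > 5
That's 5 pairs.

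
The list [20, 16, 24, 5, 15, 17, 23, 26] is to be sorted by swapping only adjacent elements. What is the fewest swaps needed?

10 swaps

The minimum number of adjacent swaps to sort an array equals its inversion count, since every such swap removes exactly one inversion.
Count inversions — for each element, later elements that are smaller:
20: 16, 5, 15, 17 → 4
16: 5, 15 → 2
24: 5, 15, 17, 23 → 4
5: none → 0
15: none → 0
17: none → 0
23: none → 0
26: none → 0
Total inversions: 4 + 2 + 4 + 0 + 0 + 0 + 0 + 0 = 10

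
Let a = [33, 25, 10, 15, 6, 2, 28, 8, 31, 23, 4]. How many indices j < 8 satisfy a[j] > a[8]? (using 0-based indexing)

1 such element

The element at index 8 is 31.
Elements before it: 33, 25, 10, 15, 6, 2, 28, 8
Those larger than 31: 33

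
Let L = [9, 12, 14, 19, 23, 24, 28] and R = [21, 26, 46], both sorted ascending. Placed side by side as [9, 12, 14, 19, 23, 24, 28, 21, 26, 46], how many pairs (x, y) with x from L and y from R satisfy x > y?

4 cross-inversions

Count, for every r in R, how many entries of L exceed r:
r = 21: 23, 24, 28 → 3
r = 26: 28 → 1
r = 46: none → 0
Cross-inversions: 3 + 1 + 0 = 4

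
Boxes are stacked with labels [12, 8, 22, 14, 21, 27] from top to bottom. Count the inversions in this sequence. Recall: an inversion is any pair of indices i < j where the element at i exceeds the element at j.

3 inversions

Listing every pair i<j with a[i]>a[j] (using 1-based positions):
(1,2): 12 > 8
(3,4): 22 > 14
(3,5): 22 > 21
That's 3 pairs.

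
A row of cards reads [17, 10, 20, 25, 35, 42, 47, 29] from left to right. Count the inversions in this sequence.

Sweep left to right; for each value list the smaller values that follow it:
17 → 10 → 1
10 → none → 0
20 → none → 0
25 → none → 0
35 → 29 → 1
42 → 29 → 1
47 → 29 → 1
29 → none → 0
Sum: 1 + 0 + 0 + 0 + 1 + 1 + 1 + 0 = 4

4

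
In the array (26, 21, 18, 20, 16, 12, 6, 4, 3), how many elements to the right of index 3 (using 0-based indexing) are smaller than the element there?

5

The element at index 3 is 20.
Elements after it: 16, 12, 6, 4, 3
Those smaller than 20: 16, 12, 6, 4, 3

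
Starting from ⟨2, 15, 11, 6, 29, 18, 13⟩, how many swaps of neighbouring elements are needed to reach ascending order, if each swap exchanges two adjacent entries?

Minimum adjacent swaps = number of inversions (each swap of adjacent out-of-order elements removes one inversion and no swap can remove more).
Count inversions — for each element, later elements that are smaller:
2: none → 0
15: 11, 6, 13 → 3
11: 6 → 1
6: none → 0
29: 18, 13 → 2
18: 13 → 1
13: none → 0
Total inversions: 0 + 3 + 1 + 0 + 2 + 1 + 0 = 7

7 swaps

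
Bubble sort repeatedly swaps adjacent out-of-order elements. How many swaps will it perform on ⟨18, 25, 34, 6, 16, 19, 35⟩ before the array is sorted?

Each adjacent swap fixes exactly one inversion, so the minimum swap count equals the number of inversions.
Count inversions — for each element, later elements that are smaller:
18: 6, 16 → 2
25: 6, 16, 19 → 3
34: 6, 16, 19 → 3
6: none → 0
16: none → 0
19: none → 0
35: none → 0
Total inversions: 2 + 3 + 3 + 0 + 0 + 0 + 0 = 8

8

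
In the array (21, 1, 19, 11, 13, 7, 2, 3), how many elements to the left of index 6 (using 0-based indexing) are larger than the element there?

The element at index 6 is 2.
Elements before it: 21, 1, 19, 11, 13, 7
Those larger than 2: 21, 19, 11, 13, 7

5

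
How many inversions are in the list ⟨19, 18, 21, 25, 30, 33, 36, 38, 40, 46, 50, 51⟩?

Element-by-element contributions:
19 → 18 → 1
18 → none → 0
21 → none → 0
25 → none → 0
30 → none → 0
33 → none → 0
36 → none → 0
38 → none → 0
40 → none → 0
46 → none → 0
50 → none → 0
51 → none → 0
Sum: 1 + 0 + 0 + 0 + 0 + 0 + 0 + 0 + 0 + 0 + 0 + 0 = 1

1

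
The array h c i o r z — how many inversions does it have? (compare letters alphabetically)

1

For each element, count later entries that are smaller:
h: 1
c: 0
i: 0
o: 0
r: 0
z: 0
Sum: 1 + 0 + 0 + 0 + 0 + 0 = 1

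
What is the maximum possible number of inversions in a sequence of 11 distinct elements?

A reversed (strictly descending) arrangement makes every pair an inversion, giving C(11, 2) inversions.
C(11, 2) = 11·10/2 = 55

55 inversions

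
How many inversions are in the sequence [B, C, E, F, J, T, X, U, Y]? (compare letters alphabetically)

Count, for each position, how many later elements it exceeds:
B → none → 0
C → none → 0
E → none → 0
F → none → 0
J → none → 0
T → none → 0
X → U → 1
U → none → 0
Y → none → 0
Sum: 0 + 0 + 0 + 0 + 0 + 0 + 1 + 0 + 0 = 1

1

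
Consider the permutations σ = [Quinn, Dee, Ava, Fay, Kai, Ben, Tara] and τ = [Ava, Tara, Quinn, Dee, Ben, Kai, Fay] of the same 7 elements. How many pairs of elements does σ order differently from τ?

10

Assign each item its position (1..7) in the first ordering, then rewrite the second ordering as that position sequence:
positions: Quinn→1, Dee→2, Ava→3, Fay→4, Kai→5, Ben→6, Tara→7
second ordering as positions: [3, 7, 1, 2, 6, 5, 4]
Discordant pairs = inversions in this position sequence.
3: 1, 2 → 2
7: 1, 2, 6, 5, 4 → 5
1: 0
2: 0
6: 5, 4 → 2
5: 4 → 1
4: 0
Total: 2 + 5 + 0 + 0 + 2 + 1 + 0 = 10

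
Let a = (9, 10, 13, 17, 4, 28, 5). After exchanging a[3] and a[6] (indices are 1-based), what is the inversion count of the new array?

Positions 3 and 6 hold 13 and 28; after swapping, the array is [9, 10, 28, 17, 4, 13, 5].
For each element, count later entries that are smaller:
9: 2
10: 2
28: 4
17: 3
4: 0
13: 1
5: 0
Sum: 2 + 2 + 4 + 3 + 0 + 1 + 0 = 12

12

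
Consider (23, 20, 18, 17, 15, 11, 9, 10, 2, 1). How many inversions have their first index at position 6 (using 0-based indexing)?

The element at index 6 is 9.
Elements after it: 10, 2, 1
Those smaller than 9: 2, 1

2 such elements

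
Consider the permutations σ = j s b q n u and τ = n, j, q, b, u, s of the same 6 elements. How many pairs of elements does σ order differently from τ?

Assign each item its position (1..6) in the first ordering, then rewrite the second ordering as that position sequence:
positions: j→1, s→2, b→3, q→4, n→5, u→6
second ordering as positions: [5, 1, 4, 3, 6, 2]
Discordant pairs = inversions in this position sequence.
5: 1, 4, 3, 2 → 4
1: 0
4: 3, 2 → 2
3: 2 → 1
6: 2 → 1
2: 0
Total: 4 + 0 + 2 + 1 + 1 + 0 = 8

8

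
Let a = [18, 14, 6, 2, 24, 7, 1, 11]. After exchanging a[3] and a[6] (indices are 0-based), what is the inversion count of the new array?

Positions 3 and 6 hold 2 and 1; after swapping, the array is [18, 14, 6, 1, 24, 7, 2, 11].
Element-by-element contributions:
18 → 14, 6, 1, 7, 2, 11 → 6
14 → 6, 1, 7, 2, 11 → 5
6 → 1, 2 → 2
1 → none → 0
24 → 7, 2, 11 → 3
7 → 2 → 1
2 → none → 0
11 → none → 0
Sum: 6 + 5 + 2 + 0 + 3 + 1 + 0 + 0 = 17

17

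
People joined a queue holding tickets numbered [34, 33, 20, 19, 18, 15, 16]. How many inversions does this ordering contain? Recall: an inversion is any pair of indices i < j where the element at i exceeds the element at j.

Element-by-element contributions:
34: 6
33: 5
20: 4
19: 3
18: 2
15: 0
16: 0
Sum: 6 + 5 + 4 + 3 + 2 + 0 + 0 = 20

20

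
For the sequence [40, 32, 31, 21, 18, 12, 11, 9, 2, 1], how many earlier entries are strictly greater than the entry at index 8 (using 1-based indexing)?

7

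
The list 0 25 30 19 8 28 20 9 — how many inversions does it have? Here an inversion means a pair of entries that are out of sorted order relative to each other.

14

Element-by-element contributions:
0: 0
25: 4
30: 5
19: 2
8: 0
28: 2
20: 1
9: 0
Sum: 0 + 4 + 5 + 2 + 0 + 2 + 1 + 0 = 14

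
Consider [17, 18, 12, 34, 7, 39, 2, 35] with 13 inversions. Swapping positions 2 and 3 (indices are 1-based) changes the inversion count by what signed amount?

Positions 2 and 3 hold 18 and 12; after swapping, the array is [17, 12, 18, 34, 7, 39, 2, 35].
For each element, count later entries that are smaller:
17: 3
12: 2
18: 2
34: 2
7: 1
39: 2
2: 0
35: 0
Sum: 3 + 2 + 2 + 2 + 1 + 2 + 0 + 0 = 12
Change: 12 − 13 = -1

-1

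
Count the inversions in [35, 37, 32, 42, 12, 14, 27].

14

Element-by-element contributions:
35 → 32, 12, 14, 27 → 4
37 → 32, 12, 14, 27 → 4
32 → 12, 14, 27 → 3
42 → 12, 14, 27 → 3
12 → none → 0
14 → none → 0
27 → none → 0
Sum: 4 + 4 + 3 + 3 + 0 + 0 + 0 = 14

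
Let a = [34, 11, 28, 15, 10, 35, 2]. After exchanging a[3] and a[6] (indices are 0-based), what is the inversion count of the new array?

11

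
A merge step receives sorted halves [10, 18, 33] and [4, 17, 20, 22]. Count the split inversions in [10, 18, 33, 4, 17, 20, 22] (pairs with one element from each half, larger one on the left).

7 split inversions

Count, for every r in R, how many entries of L exceed r:
r = 4: 10, 18, 33 → 3
r = 17: 18, 33 → 2
r = 20: 33 → 1
r = 22: 33 → 1
Cross-inversions: 3 + 2 + 1 + 1 = 7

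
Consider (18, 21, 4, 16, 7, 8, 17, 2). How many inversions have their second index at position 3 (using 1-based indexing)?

2 such elements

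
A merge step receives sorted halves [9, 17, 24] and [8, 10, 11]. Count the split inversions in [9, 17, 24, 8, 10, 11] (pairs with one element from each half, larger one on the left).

7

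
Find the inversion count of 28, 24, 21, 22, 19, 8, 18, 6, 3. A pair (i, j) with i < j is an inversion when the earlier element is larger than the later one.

Count, for each position, how many later elements it exceeds:
28 → 24, 21, 22, 19, 8, 18, 6, 3 → 8
24 → 21, 22, 19, 8, 18, 6, 3 → 7
21 → 19, 8, 18, 6, 3 → 5
22 → 19, 8, 18, 6, 3 → 5
19 → 8, 18, 6, 3 → 4
8 → 6, 3 → 2
18 → 6, 3 → 2
6 → 3 → 1
3 → none → 0
Sum: 8 + 7 + 5 + 5 + 4 + 2 + 2 + 1 + 0 = 34

34 out-of-order pairs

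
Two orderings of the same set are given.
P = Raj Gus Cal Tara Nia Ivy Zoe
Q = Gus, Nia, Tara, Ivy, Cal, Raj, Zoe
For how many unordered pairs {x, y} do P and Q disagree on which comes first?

Assign each item its position (1..7) in the first ordering, then rewrite the second ordering as that position sequence:
positions: Raj→1, Gus→2, Cal→3, Tara→4, Nia→5, Ivy→6, Zoe→7
second ordering as positions: [2, 5, 4, 6, 3, 1, 7]
Discordant pairs = inversions in this position sequence.
2: 1 → 1
5: 4, 3, 1 → 3
4: 3, 1 → 2
6: 3, 1 → 2
3: 1 → 1
1: 0
7: 0
Total: 1 + 3 + 2 + 2 + 1 + 0 + 0 = 9

There are 9 disagreeing pairs.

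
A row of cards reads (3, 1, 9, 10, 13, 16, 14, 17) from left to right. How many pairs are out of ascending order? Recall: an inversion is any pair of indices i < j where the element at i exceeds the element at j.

Count, for each position, how many later elements it exceeds:
3: 1
1: 0
9: 0
10: 0
13: 0
16: 1
14: 0
17: 0
Sum: 1 + 0 + 0 + 0 + 0 + 1 + 0 + 0 = 2

2 inversions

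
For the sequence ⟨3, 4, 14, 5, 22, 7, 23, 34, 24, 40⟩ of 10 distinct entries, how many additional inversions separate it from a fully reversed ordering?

41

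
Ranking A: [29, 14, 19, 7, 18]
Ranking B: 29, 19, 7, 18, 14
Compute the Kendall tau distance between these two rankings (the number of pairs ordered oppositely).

Assign each item its position (1..5) in the first ordering, then rewrite the second ordering as that position sequence:
positions: 29→1, 14→2, 19→3, 7→4, 18→5
second ordering as positions: [1, 3, 4, 5, 2]
Discordant pairs = inversions in this position sequence.
1: 0
3: 2 → 1
4: 2 → 1
5: 2 → 1
2: 0
Total: 0 + 1 + 1 + 1 + 0 = 3

3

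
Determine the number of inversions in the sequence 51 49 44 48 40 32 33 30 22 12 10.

53

Element-by-element contributions:
51 → 49, 44, 48, 40, 32, 33, 30, 22, 12, 10 → 10
49 → 44, 48, 40, 32, 33, 30, 22, 12, 10 → 9
44 → 40, 32, 33, 30, 22, 12, 10 → 7
48 → 40, 32, 33, 30, 22, 12, 10 → 7
40 → 32, 33, 30, 22, 12, 10 → 6
32 → 30, 22, 12, 10 → 4
33 → 30, 22, 12, 10 → 4
30 → 22, 12, 10 → 3
22 → 12, 10 → 2
12 → 10 → 1
10 → none → 0
Sum: 10 + 9 + 7 + 7 + 6 + 4 + 4 + 3 + 2 + 1 + 0 = 53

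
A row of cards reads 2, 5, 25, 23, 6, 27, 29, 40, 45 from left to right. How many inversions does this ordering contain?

For each element, count later entries that are smaller:
2 → none → 0
5 → none → 0
25 → 23, 6 → 2
23 → 6 → 1
6 → none → 0
27 → none → 0
29 → none → 0
40 → none → 0
45 → none → 0
Sum: 0 + 0 + 2 + 1 + 0 + 0 + 0 + 0 + 0 = 3

3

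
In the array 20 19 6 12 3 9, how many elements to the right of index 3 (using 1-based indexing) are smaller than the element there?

The element at index 3 is 6.
Elements after it: 12, 3, 9
Those smaller than 6: 3

1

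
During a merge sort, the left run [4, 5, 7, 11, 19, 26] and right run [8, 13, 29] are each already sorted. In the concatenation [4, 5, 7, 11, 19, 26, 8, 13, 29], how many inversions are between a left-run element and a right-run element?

5 cross-inversions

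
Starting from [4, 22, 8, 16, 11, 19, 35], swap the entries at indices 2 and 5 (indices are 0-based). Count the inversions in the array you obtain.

Positions 2 and 5 hold 8 and 19; after swapping, the array is [4, 22, 19, 16, 11, 8, 35].
For each element, count later entries that are smaller:
4: 0
22: 4
19: 3
16: 2
11: 1
8: 0
35: 0
Sum: 0 + 4 + 3 + 2 + 1 + 0 + 0 = 10

10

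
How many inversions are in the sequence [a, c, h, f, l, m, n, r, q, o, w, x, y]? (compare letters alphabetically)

4

Sweep left to right; for each value list the smaller values that follow it:
a → none → 0
c → none → 0
h → f → 1
f → none → 0
l → none → 0
m → none → 0
n → none → 0
r → q, o → 2
q → o → 1
o → none → 0
w → none → 0
x → none → 0
y → none → 0
Sum: 0 + 0 + 1 + 0 + 0 + 0 + 0 + 2 + 1 + 0 + 0 + 0 + 0 = 4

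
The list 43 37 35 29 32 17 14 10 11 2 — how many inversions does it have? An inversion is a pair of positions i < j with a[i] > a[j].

There are 43 inversions.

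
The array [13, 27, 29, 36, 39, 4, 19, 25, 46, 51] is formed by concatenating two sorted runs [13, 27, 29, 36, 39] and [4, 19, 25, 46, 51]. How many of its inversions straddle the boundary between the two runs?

There are 13 split inversions.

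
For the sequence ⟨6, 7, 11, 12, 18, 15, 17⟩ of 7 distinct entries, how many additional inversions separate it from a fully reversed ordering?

19

Maximum inversions for 7 distinct elements is C(7, 2) = 7·6/2 = 21.
Current inversions — for each element, count later smaller elements:
6: 0
7: 0
11: 0
12: 0
18: 2
15: 0
17: 0
Current total: 0 + 0 + 0 + 0 + 2 + 0 + 0 = 2
Shortfall: 21 − 2 = 19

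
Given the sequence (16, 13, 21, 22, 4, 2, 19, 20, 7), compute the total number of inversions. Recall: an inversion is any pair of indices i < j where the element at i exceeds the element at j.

Element-by-element contributions:
16: 4
13: 3
21: 5
22: 5
4: 1
2: 0
19: 1
20: 1
7: 0
Sum: 4 + 3 + 5 + 5 + 1 + 0 + 1 + 1 + 0 = 20

20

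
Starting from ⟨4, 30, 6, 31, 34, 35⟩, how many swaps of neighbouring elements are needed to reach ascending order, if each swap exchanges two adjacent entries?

Minimum adjacent swaps = number of inversions (each swap of adjacent out-of-order elements removes one inversion and no swap can remove more).
Count inversions — for each element, later elements that are smaller:
4: none → 0
30: 6 → 1
6: none → 0
31: none → 0
34: none → 0
35: none → 0
Total inversions: 0 + 1 + 0 + 0 + 0 + 0 = 1

1 adjacent swap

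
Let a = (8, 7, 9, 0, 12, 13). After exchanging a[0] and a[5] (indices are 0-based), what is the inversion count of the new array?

Inversions: 9

Positions 0 and 5 hold 8 and 13; after swapping, the array is [13, 7, 9, 0, 12, 8].
Count, for each position, how many later elements it exceeds:
13: 5
7: 1
9: 2
0: 0
12: 1
8: 0
Sum: 5 + 1 + 2 + 0 + 1 + 0 = 9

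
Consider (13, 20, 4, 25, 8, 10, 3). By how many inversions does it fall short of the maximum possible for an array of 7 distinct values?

Maximum inversions for 7 distinct elements is C(7, 2) = 7·6/2 = 21.
Current inversions — for each element, count later smaller elements:
13: 4
20: 4
4: 1
25: 3
8: 1
10: 1
3: 0
Current total: 4 + 4 + 1 + 3 + 1 + 1 + 0 = 14
Shortfall: 21 − 14 = 7

7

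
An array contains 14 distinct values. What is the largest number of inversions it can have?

91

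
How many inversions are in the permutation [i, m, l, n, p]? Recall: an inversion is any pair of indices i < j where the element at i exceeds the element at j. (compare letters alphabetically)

1 inversion

For each element, count later entries that are smaller:
i → none → 0
m → l → 1
l → none → 0
n → none → 0
p → none → 0
Sum: 0 + 1 + 0 + 0 + 0 = 1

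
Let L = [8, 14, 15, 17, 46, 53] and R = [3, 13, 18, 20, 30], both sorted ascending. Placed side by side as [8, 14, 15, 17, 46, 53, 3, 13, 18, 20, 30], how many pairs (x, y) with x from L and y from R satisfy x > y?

Take each right-half value and tally the left-half values above it:
r = 3: 8, 14, 15, 17, 46, 53 → 6
r = 13: 14, 15, 17, 46, 53 → 5
r = 18: 46, 53 → 2
r = 20: 46, 53 → 2
r = 30: 46, 53 → 2
Cross-inversions: 6 + 5 + 2 + 2 + 2 = 17

17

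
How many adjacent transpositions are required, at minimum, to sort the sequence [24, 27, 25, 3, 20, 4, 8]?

Minimum adjacent swaps = number of inversions (each swap of adjacent out-of-order elements removes one inversion and no swap can remove more).
Count inversions — for each element, later elements that are smaller:
24: 3, 20, 4, 8 → 4
27: 25, 3, 20, 4, 8 → 5
25: 3, 20, 4, 8 → 4
3: none → 0
20: 4, 8 → 2
4: none → 0
8: none → 0
Total inversions: 4 + 5 + 4 + 0 + 2 + 0 + 0 = 15

15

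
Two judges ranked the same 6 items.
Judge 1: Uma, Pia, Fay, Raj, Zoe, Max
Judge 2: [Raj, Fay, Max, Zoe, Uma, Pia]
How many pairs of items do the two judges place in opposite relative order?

Discordant pairs: 10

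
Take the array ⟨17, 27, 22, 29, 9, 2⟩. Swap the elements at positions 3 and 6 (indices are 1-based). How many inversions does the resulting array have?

There are 7 inversions.

Positions 3 and 6 hold 22 and 2; after swapping, the array is [17, 27, 2, 29, 9, 22].
Element-by-element contributions:
17 → 2, 9 → 2
27 → 2, 9, 22 → 3
2 → none → 0
29 → 9, 22 → 2
9 → none → 0
22 → none → 0
Sum: 2 + 3 + 0 + 2 + 0 + 0 = 7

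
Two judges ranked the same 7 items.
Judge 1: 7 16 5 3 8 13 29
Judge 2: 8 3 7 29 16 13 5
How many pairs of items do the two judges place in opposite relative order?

Assign each item its position (1..7) in the first ordering, then rewrite the second ordering as that position sequence:
positions: 7→1, 16→2, 5→3, 3→4, 8→5, 13→6, 29→7
second ordering as positions: [5, 4, 1, 7, 2, 6, 3]
Discordant pairs = inversions in this position sequence.
5: 4, 1, 2, 3 → 4
4: 1, 2, 3 → 3
1: 0
7: 2, 6, 3 → 3
2: 0
6: 3 → 1
3: 0
Total: 4 + 3 + 0 + 3 + 0 + 1 + 0 = 11

11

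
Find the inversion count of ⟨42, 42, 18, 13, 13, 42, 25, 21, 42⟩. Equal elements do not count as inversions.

15 out-of-order pairs

Count, for each position, how many later elements it exceeds:
42 → 18, 13, 13, 25, 21 → 5
42 → 18, 13, 13, 25, 21 → 5
18 → 13, 13 → 2
13 → none → 0
13 → none → 0
42 → 25, 21 → 2
25 → 21 → 1
21 → none → 0
42 → none → 0
Sum: 5 + 5 + 2 + 0 + 0 + 2 + 1 + 0 + 0 = 15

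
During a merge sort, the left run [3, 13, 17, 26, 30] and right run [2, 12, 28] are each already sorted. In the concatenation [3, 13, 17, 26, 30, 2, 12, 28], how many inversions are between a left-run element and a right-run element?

There are 10 split inversions.

Count, for every r in R, how many entries of L exceed r:
r = 2: 3, 13, 17, 26, 30 → 5
r = 12: 13, 17, 26, 30 → 4
r = 28: 30 → 1
Cross-inversions: 5 + 4 + 1 = 10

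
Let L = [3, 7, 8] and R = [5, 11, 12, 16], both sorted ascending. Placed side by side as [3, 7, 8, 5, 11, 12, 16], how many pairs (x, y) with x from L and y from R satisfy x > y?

Count, for every r in R, how many entries of L exceed r:
r = 5: 7, 8 → 2
r = 11: none → 0
r = 12: none → 0
r = 16: none → 0
Cross-inversions: 2 + 0 + 0 + 0 = 2

2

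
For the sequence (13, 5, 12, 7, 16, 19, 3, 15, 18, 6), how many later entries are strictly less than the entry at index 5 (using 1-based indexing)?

3 such elements

The element at index 5 is 16.
Elements after it: 19, 3, 15, 18, 6
Those smaller than 16: 3, 15, 6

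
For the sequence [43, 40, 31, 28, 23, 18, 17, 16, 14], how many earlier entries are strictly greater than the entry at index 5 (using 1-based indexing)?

4

The element at index 5 is 23.
Elements before it: 43, 40, 31, 28
Those larger than 23: 43, 40, 31, 28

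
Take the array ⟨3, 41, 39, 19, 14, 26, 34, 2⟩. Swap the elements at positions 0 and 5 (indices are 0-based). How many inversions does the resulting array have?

Positions 0 and 5 hold 3 and 26; after swapping, the array is [26, 41, 39, 19, 14, 3, 34, 2].
Element-by-element contributions:
26 → 19, 14, 3, 2 → 4
41 → 39, 19, 14, 3, 34, 2 → 6
39 → 19, 14, 3, 34, 2 → 5
19 → 14, 3, 2 → 3
14 → 3, 2 → 2
3 → 2 → 1
34 → 2 → 1
2 → none → 0
Sum: 4 + 6 + 5 + 3 + 2 + 1 + 1 + 0 = 22

Inversions: 22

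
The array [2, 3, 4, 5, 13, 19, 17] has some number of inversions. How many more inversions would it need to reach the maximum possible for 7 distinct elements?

20 inversions short

Maximum inversions for 7 distinct elements is C(7, 2) = 7·6/2 = 21.
Current inversions — for each element, count later smaller elements:
2: 0
3: 0
4: 0
5: 0
13: 0
19: 1
17: 0
Current total: 0 + 0 + 0 + 0 + 0 + 1 + 0 = 1
Shortfall: 21 − 1 = 20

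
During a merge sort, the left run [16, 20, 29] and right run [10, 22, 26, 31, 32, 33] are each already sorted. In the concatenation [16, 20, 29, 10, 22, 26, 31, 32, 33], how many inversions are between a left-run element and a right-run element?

There are 5 cross-inversions.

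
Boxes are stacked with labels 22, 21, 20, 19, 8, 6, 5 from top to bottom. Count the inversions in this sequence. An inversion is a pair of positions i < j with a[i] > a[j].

Count, for each position, how many later elements it exceeds:
22: 6
21: 5
20: 4
19: 3
8: 2
6: 1
5: 0
Sum: 6 + 5 + 4 + 3 + 2 + 1 + 0 = 21

There are 21 inversions.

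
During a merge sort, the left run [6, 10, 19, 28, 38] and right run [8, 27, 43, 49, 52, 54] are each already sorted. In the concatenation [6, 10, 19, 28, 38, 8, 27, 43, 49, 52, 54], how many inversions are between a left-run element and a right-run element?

There are 6 cross-inversions.

Take each right-half value and tally the left-half values above it:
r = 8: 10, 19, 28, 38 → 4
r = 27: 28, 38 → 2
r = 43: none → 0
r = 49: none → 0
r = 52: none → 0
r = 54: none → 0
Cross-inversions: 4 + 2 + 0 + 0 + 0 + 0 = 6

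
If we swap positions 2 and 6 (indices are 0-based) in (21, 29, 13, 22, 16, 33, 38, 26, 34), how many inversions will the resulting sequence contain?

Positions 2 and 6 hold 13 and 38; after swapping, the array is [21, 29, 38, 22, 16, 33, 13, 26, 34].
Sweep left to right; for each value list the smaller values that follow it:
21 → 16, 13 → 2
29 → 22, 16, 13, 26 → 4
38 → 22, 16, 33, 13, 26, 34 → 6
22 → 16, 13 → 2
16 → 13 → 1
33 → 13, 26 → 2
13 → none → 0
26 → none → 0
34 → none → 0
Sum: 2 + 4 + 6 + 2 + 1 + 2 + 0 + 0 + 0 = 17

17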